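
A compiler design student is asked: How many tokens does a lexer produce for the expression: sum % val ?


Scanning 'sum % val'
Token 1: 'sum' -> identifier
Token 2: '%' -> operator
Token 3: 'val' -> identifier
Total tokens: 3

3


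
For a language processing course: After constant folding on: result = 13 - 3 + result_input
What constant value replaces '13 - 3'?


Identifying constant sub-expression:
  Original: result = 13 - 3 + result_input
  13 and 3 are both compile-time constants
  Evaluating: 13 - 3 = 10
  After folding: result = 10 + result_input

10


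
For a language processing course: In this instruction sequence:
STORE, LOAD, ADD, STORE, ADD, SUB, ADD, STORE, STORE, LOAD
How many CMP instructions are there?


Scanning instruction sequence for CMP:
  Position 1: STORE
  Position 2: LOAD
  Position 3: ADD
  Position 4: STORE
  Position 5: ADD
  Position 6: SUB
  Position 7: ADD
  Position 8: STORE
  Position 9: STORE
  Position 10: LOAD
Matches at positions: []
Total CMP count: 0

0


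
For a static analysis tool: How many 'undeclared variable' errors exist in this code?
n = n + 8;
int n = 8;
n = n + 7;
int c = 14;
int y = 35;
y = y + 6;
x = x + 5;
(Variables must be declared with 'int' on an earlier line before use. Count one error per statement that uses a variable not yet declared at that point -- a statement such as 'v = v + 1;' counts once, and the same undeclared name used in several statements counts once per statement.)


Scanning code line by line:
  Line 1: use 'n' -> ERROR (undeclared)
  Line 2: declare 'n' -> declared = ['n']
  Line 3: use 'n' -> OK (declared)
  Line 4: declare 'c' -> declared = ['c', 'n']
  Line 5: declare 'y' -> declared = ['c', 'n', 'y']
  Line 6: use 'y' -> OK (declared)
  Line 7: use 'x' -> ERROR (undeclared)
Total undeclared variable errors: 2

2


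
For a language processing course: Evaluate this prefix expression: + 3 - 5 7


Parsing prefix expression: + 3 - 5 7
Step 1: Innermost operation '- 5 7'
  5 - 7 = -2
Step 2: Outer operation '+ 3 [-2]'
  3 + -2 = 1

1


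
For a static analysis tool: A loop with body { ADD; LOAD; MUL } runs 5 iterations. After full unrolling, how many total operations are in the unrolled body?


Loop body operations: ADD, LOAD, MUL (3 ops per iteration)
Unrolling 5 iterations:
  Iteration 1: ADD, LOAD, MUL (3 ops)
  Iteration 2: ADD, LOAD, MUL (3 ops)
  Iteration 3: ADD, LOAD, MUL (3 ops)
  Iteration 4: ADD, LOAD, MUL (3 ops)
  Iteration 5: ADD, LOAD, MUL (3 ops)
Total: 5 iterations * 3 ops/iter = 15 operations

15


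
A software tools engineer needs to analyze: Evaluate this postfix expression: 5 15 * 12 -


Processing tokens left to right:
Push 5, Push 15
Pop 5 and 15, compute 5 * 15 = 75, push 75
Push 12
Pop 75 and 12, compute 75 - 12 = 63, push 63
Stack result: 63

63


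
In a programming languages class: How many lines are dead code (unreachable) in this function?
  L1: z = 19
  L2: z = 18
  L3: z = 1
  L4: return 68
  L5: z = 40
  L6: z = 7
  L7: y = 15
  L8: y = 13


Analyzing control flow:
  L1: reachable (before return)
  L2: reachable (before return)
  L3: reachable (before return)
  L4: reachable (return statement)
  L5: DEAD (after return at L4)
  L6: DEAD (after return at L4)
  L7: DEAD (after return at L4)
  L8: DEAD (after return at L4)
Return at L4, total lines = 8
Dead lines: L5 through L8
Count: 4

4


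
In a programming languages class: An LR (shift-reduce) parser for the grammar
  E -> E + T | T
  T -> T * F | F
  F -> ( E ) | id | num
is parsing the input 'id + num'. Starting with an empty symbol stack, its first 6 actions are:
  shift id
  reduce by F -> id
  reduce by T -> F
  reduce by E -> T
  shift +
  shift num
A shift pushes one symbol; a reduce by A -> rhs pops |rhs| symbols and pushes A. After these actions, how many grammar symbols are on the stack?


Tracking the symbol stack through each action:
  Action 1: shift 'id' : push -> stack = [id] (size 1)
  Action 2: reduce by F -> id : pop 1, push F -> stack = [F] (size 1)
  Action 3: reduce by T -> F : pop 1, push T -> stack = [T] (size 1)
  Action 4: reduce by E -> T : pop 1, push E -> stack = [E] (size 1)
  Action 5: shift '+' : push -> stack = [E, +] (size 2)
  Action 6: shift 'num' : push -> stack = [E, +, num] (size 3)
Final stack size: 3

3


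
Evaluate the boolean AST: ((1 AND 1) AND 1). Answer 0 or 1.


Step 1: Evaluate inner node
  1 AND 1 = 1
Step 2: Evaluate root node
  1 AND 1 = 1

1


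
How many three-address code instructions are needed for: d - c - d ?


Expression: d - c - d
Generating three-address code (respecting * over +/- precedence):
  Instruction 1: t1 = d - c
  Instruction 2: t2 = t1 - d
Total instructions: 2

2


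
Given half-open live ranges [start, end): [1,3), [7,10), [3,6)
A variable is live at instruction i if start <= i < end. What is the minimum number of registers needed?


Live ranges:
  Var0: [1, 3)
  Var1: [7, 10)
  Var2: [3, 6)
Sweep-line events (position, delta, active):
  pos=1 start -> active=1
  pos=3 end -> active=0
  pos=3 start -> active=1
  pos=6 end -> active=0
  pos=7 start -> active=1
  pos=10 end -> active=0
Maximum simultaneous active: 1
Minimum registers needed: 1

1


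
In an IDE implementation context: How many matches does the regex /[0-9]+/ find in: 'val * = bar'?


Pattern: /[0-9]+/ (int literals)
Input: 'val * = bar'
Scanning for matches:
Total matches: 0

0


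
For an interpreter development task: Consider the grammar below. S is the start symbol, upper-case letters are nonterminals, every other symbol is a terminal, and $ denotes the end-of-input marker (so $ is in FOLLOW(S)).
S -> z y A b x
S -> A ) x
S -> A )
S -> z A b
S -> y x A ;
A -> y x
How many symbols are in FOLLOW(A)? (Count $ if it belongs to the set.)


S is the start symbol and does not occur in any rule body, so FOLLOW(S) = {$}.
Examining every occurrence of A in a rule body:
  S -> z y A b x : A is followed by terminal 'b' -> add 'b'
  S -> A ) x : A is followed by terminal ')' -> add ')'
  S -> A ) : A is followed by terminal ')' -> add ')' (already in the set)
  S -> z A b : A is followed by terminal 'b' -> add 'b' (already in the set)
  S -> y x A ; : A is followed by terminal ';' -> add ';'
  A -> y x : A does not occur in the body -> contributes nothing
FOLLOW(A) = {), ;, b}
Count: 3

3


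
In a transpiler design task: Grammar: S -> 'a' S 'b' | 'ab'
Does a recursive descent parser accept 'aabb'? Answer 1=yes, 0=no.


Grammar accepts strings of the form a^n b^n (n >= 1)
Word: 'aabb'
Counting: 2 a's and 2 b's
Check: 2 == 2? Yes
Derivation (S -> aSb applied 1 time(s), then S -> ab): S => aSb => aabb
Accepted

1


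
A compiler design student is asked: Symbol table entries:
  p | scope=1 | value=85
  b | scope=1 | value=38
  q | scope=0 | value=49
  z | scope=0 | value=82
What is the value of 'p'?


Searching symbol table for 'p':
  p | scope=1 | value=85 <- MATCH
  b | scope=1 | value=38
  q | scope=0 | value=49
  z | scope=0 | value=82
Found 'p' at scope 1 with value 85

85


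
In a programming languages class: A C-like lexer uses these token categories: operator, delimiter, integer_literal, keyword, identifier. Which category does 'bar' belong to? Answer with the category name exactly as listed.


Token: 'bar'
Checking categories:
  identifier: YES
  integer_literal: no
  operator: no
  keyword: no
  delimiter: no
Category: identifier

identifier


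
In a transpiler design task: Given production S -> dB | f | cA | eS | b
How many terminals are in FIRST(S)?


Production: S -> dB | f | cA | eS | b
Examining each alternative for leading terminals:
  S -> dB : first terminal = 'd'
  S -> f : first terminal = 'f'
  S -> cA : first terminal = 'c'
  S -> eS : first terminal = 'e'
  S -> b : first terminal = 'b'
FIRST(S) = {b, c, d, e, f}
Count: 5

5


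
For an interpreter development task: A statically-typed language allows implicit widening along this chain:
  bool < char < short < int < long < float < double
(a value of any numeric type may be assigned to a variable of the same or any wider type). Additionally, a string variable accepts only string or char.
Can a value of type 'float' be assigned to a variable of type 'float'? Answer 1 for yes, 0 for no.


Target variable type: float
Source value type: float
Numeric ranks: float=5, float=5
Widening allowed iff rank(source) <= rank(target): 5 <= 5? Yes
Result: 1

1


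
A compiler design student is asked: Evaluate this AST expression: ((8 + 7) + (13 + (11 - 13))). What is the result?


Expression: ((8 + 7) + (13 + (11 - 13)))
Evaluating step by step:
  8 + 7 = 15
  11 - 13 = -2
  13 + -2 = 11
  15 + 11 = 26
Result: 26

26


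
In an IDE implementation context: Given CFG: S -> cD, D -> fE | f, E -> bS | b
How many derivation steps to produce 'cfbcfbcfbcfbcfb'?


Grammar: S -> cD, D -> fE | f, E -> bS | b
Deriving 'cfbcfbcfbcfbcfb':
Step 1: S -> cD => cD
Step 2: D -> fE => cfE
Step 3: E -> bS => cfbS
Step 4: S -> cD => cfbcD
Step 5: D -> fE => cfbcfE
Step 6: E -> bS => cfbcfbS
Step 7: S -> cD => cfbcfbcD
Step 8: D -> fE => cfbcfbcfE
Step 9: E -> bS => cfbcfbcfbS
Step 10: S -> cD => cfbcfbcfbcD
Step 11: D -> fE => cfbcfbcfbcfE
Step 12: E -> bS => cfbcfbcfbcfbS
Step 13: S -> cD => cfbcfbcfbcfbcD
Step 14: D -> fE => cfbcfbcfbcfbcfE
Step 15: E -> b => cfbcfbcfbcfbcfb
Total derivation steps: 15

15


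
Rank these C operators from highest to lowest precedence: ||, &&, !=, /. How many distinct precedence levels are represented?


Looking up precedence for each operator:
  || -> precedence 1
  && -> precedence 2
  != -> precedence 3
  / -> precedence 6
Sorted highest to lowest: /, !=, &&, ||
Distinct precedence values: [6, 3, 2, 1]
Number of distinct levels: 4

4


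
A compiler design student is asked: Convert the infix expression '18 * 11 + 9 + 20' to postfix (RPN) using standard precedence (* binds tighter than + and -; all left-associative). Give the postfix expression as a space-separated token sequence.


Applying the shunting-yard algorithm:
  Operand 18 -> output
  Push '*' onto operator stack -> op-stack: [*]
  Operand 11 -> output
  See '+' (prec 1); top '*' (prec 2) >= it -> pop '*' to output
  Push '+' onto operator stack -> op-stack: [+]
  Operand 9 -> output
  See '+' (prec 1); top '+' (prec 1) >= it -> pop '+' to output
  Push '+' onto operator stack -> op-stack: [+]
  Operand 20 -> output
  End of input: pop '+' to output
Postfix result: 18 11 * 9 + 20 +

18 11 * 9 + 20 +


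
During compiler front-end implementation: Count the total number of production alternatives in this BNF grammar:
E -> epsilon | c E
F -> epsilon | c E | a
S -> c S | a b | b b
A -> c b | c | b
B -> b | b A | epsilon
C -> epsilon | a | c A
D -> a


Counting alternatives per rule:
  E: 2 alternative(s)
  F: 3 alternative(s)
  S: 3 alternative(s)
  A: 3 alternative(s)
  B: 3 alternative(s)
  C: 3 alternative(s)
  D: 1 alternative(s)
Sum: 2 + 3 + 3 + 3 + 3 + 3 + 1 = 18

18


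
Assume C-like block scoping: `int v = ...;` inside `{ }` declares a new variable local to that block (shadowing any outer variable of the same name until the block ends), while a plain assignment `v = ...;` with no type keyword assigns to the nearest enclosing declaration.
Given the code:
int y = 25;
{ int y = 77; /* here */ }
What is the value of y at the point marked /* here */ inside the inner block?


Analyzing scoping rules:
Outer scope: declares y = 25
Inner block: 'int y = 77;' declares a NEW y that shadows the outer one
Inside the block the inner declaration is in scope -> 77
Result: 77

77


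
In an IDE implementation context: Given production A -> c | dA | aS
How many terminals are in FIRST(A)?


Production: A -> c | dA | aS
Examining each alternative for leading terminals:
  A -> c : first terminal = 'c'
  A -> dA : first terminal = 'd'
  A -> aS : first terminal = 'a'
FIRST(A) = {a, c, d}
Count: 3

3


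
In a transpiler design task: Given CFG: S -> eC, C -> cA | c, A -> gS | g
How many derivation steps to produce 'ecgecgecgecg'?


Grammar: S -> eC, C -> cA | c, A -> gS | g
Deriving 'ecgecgecgecg':
Step 1: S -> eC => eC
Step 2: C -> cA => ecA
Step 3: A -> gS => ecgS
Step 4: S -> eC => ecgeC
Step 5: C -> cA => ecgecA
Step 6: A -> gS => ecgecgS
Step 7: S -> eC => ecgecgeC
Step 8: C -> cA => ecgecgecA
Step 9: A -> gS => ecgecgecgS
Step 10: S -> eC => ecgecgecgeC
Step 11: C -> cA => ecgecgecgecA
Step 12: A -> g => ecgecgecgecg
Total derivation steps: 12

12


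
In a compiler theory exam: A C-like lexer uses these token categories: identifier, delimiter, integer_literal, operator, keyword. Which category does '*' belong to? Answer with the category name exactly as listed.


Token: '*'
Checking categories:
  identifier: no
  integer_literal: no
  operator: YES
  keyword: no
  delimiter: no
Category: operator

operator


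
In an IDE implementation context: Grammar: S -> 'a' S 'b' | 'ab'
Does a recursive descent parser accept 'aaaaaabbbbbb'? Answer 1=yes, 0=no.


Grammar accepts strings of the form a^n b^n (n >= 1)
Word: 'aaaaaabbbbbb'
Counting: 6 a's and 6 b's
Check: 6 == 6? Yes
Derivation (S -> aSb applied 5 time(s), then S -> ab): S => aSb => aaSbb => aaaSbbb => aaaaSbbbb => aaaaaSbbbbb => aaaaaabbbbbb
Accepted

1


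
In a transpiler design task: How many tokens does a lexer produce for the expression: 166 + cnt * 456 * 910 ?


Scanning '166 + cnt * 456 * 910'
Token 1: '166' -> integer_literal
Token 2: '+' -> operator
Token 3: 'cnt' -> identifier
Token 4: '*' -> operator
Token 5: '456' -> integer_literal
Token 6: '*' -> operator
Token 7: '910' -> integer_literal
Total tokens: 7

7


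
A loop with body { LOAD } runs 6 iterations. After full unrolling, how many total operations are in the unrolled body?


Loop body operations: LOAD (1 op per iteration)
Unrolling 6 iterations:
  Iteration 1: LOAD (1 ops)
  Iteration 2: LOAD (1 ops)
  Iteration 3: LOAD (1 ops)
  Iteration 4: LOAD (1 ops)
  Iteration 5: LOAD (1 ops)
  Iteration 6: LOAD (1 ops)
Total: 6 iterations * 1 ops/iter = 6 operations

6


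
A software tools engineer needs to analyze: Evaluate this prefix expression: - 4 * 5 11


Parsing prefix expression: - 4 * 5 11
Step 1: Innermost operation '* 5 11'
  5 * 11 = 55
Step 2: Outer operation '- 4 [55]'
  4 - 55 = -51

-51


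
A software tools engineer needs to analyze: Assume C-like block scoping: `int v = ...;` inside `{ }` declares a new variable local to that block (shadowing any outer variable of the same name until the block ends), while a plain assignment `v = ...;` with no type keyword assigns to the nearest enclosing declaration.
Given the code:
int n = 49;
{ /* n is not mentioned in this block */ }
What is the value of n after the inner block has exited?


Analyzing scoping rules:
Outer scope: declares n = 49
Inner block: n is neither redeclared nor assigned -> unchanged
After the block -> 49
Result: 49

49


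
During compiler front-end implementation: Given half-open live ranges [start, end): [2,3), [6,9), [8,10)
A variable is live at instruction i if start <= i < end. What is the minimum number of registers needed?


Live ranges:
  Var0: [2, 3)
  Var1: [6, 9)
  Var2: [8, 10)
Sweep-line events (position, delta, active):
  pos=2 start -> active=1
  pos=3 end -> active=0
  pos=6 start -> active=1
  pos=8 start -> active=2
  pos=9 end -> active=1
  pos=10 end -> active=0
Maximum simultaneous active: 2
Minimum registers needed: 2

2


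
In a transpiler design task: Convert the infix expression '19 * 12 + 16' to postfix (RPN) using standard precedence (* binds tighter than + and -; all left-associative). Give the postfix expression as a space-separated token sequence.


Applying the shunting-yard algorithm:
  Operand 19 -> output
  Push '*' onto operator stack -> op-stack: [*]
  Operand 12 -> output
  See '+' (prec 1); top '*' (prec 2) >= it -> pop '*' to output
  Push '+' onto operator stack -> op-stack: [+]
  Operand 16 -> output
  End of input: pop '+' to output
Postfix result: 19 12 * 16 +

19 12 * 16 +


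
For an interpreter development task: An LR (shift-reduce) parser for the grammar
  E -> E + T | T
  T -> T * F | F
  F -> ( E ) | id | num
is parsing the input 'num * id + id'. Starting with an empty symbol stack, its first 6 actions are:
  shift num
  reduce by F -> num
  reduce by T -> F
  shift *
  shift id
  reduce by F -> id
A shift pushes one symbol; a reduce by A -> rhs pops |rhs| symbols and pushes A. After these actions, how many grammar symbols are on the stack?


Tracking the symbol stack through each action:
  Action 1: shift 'num' : push -> stack = [num] (size 1)
  Action 2: reduce by F -> num : pop 1, push F -> stack = [F] (size 1)
  Action 3: reduce by T -> F : pop 1, push T -> stack = [T] (size 1)
  Action 4: shift '*' : push -> stack = [T, *] (size 2)
  Action 5: shift 'id' : push -> stack = [T, *, id] (size 3)
  Action 6: reduce by F -> id : pop 1, push F -> stack = [T, *, F] (size 3)
Final stack size: 3

3


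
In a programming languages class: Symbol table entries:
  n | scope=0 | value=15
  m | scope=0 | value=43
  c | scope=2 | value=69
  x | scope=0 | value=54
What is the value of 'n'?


Searching symbol table for 'n':
  n | scope=0 | value=15 <- MATCH
  m | scope=0 | value=43
  c | scope=2 | value=69
  x | scope=0 | value=54
Found 'n' at scope 0 with value 15

15


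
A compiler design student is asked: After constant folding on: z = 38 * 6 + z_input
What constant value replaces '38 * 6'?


Identifying constant sub-expression:
  Original: z = 38 * 6 + z_input
  38 and 6 are both compile-time constants
  Evaluating: 38 * 6 = 228
  After folding: z = 228 + z_input

228


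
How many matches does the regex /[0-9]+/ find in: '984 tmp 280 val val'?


Pattern: /[0-9]+/ (int literals)
Input: '984 tmp 280 val val'
Scanning for matches:
  Match 1: '984'
  Match 2: '280'
Total matches: 2

2


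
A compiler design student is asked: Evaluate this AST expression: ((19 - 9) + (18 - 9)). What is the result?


Expression: ((19 - 9) + (18 - 9))
Evaluating step by step:
  19 - 9 = 10
  18 - 9 = 9
  10 + 9 = 19
Result: 19

19


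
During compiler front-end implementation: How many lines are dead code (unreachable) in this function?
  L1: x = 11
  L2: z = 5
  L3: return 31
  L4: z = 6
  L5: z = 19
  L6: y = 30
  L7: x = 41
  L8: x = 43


Analyzing control flow:
  L1: reachable (before return)
  L2: reachable (before return)
  L3: reachable (return statement)
  L4: DEAD (after return at L3)
  L5: DEAD (after return at L3)
  L6: DEAD (after return at L3)
  L7: DEAD (after return at L3)
  L8: DEAD (after return at L3)
Return at L3, total lines = 8
Dead lines: L4 through L8
Count: 5

5


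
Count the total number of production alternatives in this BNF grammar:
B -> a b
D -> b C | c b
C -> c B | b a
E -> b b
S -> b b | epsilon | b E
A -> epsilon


Counting alternatives per rule:
  B: 1 alternative(s)
  D: 2 alternative(s)
  C: 2 alternative(s)
  E: 1 alternative(s)
  S: 3 alternative(s)
  A: 1 alternative(s)
Sum: 1 + 2 + 2 + 1 + 3 + 1 = 10

10


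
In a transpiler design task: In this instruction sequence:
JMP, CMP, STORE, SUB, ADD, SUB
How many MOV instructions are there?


Scanning instruction sequence for MOV:
  Position 1: JMP
  Position 2: CMP
  Position 3: STORE
  Position 4: SUB
  Position 5: ADD
  Position 6: SUB
Matches at positions: []
Total MOV count: 0

0


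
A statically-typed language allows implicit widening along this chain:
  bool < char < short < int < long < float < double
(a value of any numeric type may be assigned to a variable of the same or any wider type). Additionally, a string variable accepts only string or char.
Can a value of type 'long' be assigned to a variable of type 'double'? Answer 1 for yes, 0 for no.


Target variable type: double
Source value type: long
Numeric ranks: long=4, double=6
Widening allowed iff rank(source) <= rank(target): 4 <= 6? Yes
Result: 1

1


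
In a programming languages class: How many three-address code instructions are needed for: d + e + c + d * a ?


Expression: d + e + c + d * a
Generating three-address code (respecting * over +/- precedence):
  Instruction 1: t1 = d * a
  Instruction 2: t2 = d + e
  Instruction 3: t3 = t2 + c
  Instruction 4: t4 = t3 + t1
Total instructions: 4

4


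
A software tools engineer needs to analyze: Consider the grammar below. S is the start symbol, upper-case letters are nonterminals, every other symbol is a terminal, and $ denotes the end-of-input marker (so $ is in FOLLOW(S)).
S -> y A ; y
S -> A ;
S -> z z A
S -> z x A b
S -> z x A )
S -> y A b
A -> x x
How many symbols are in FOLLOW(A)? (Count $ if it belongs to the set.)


S is the start symbol and does not occur in any rule body, so FOLLOW(S) = {$}.
Examining every occurrence of A in a rule body:
  S -> y A ; y : A is followed by terminal ';' -> add ';'
  S -> A ; : A is followed by terminal ';' -> add ';' (already in the set)
  S -> z z A : A is at the right end -> add FOLLOW(S) = {$}
  S -> z x A b : A is followed by terminal 'b' -> add 'b'
  S -> z x A ) : A is followed by terminal ')' -> add ')'
  S -> y A b : A is followed by terminal 'b' -> add 'b' (already in the set)
  A -> x x : A does not occur in the body -> contributes nothing
FOLLOW(A) = {), ;, b, $}
Count: 4

4


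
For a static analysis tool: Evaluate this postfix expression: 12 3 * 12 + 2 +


Processing tokens left to right:
Push 12, Push 3
Pop 12 and 3, compute 12 * 3 = 36, push 36
Push 12
Pop 36 and 12, compute 36 + 12 = 48, push 48
Push 2
Pop 48 and 2, compute 48 + 2 = 50, push 50
Stack result: 50

50


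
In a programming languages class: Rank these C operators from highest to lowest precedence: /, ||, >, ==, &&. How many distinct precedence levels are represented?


Looking up precedence for each operator:
  / -> precedence 6
  || -> precedence 1
  > -> precedence 4
  == -> precedence 3
  && -> precedence 2
Sorted highest to lowest: /, >, ==, &&, ||
Distinct precedence values: [6, 4, 3, 2, 1]
Number of distinct levels: 5

5


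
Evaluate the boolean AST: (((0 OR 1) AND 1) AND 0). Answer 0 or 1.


Step 1: Evaluate inner node
  0 OR 1 = 1
Step 2: Evaluate next node
  1 AND 1 = 1
Step 3: Evaluate root node
  1 AND 0 = 0

0


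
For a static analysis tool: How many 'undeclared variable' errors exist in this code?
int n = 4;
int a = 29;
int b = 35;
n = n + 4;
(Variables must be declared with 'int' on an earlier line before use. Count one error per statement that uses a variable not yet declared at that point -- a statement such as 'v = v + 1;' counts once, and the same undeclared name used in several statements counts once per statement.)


Scanning code line by line:
  Line 1: declare 'n' -> declared = ['n']
  Line 2: declare 'a' -> declared = ['a', 'n']
  Line 3: declare 'b' -> declared = ['a', 'b', 'n']
  Line 4: use 'n' -> OK (declared)
Total undeclared variable errors: 0

0


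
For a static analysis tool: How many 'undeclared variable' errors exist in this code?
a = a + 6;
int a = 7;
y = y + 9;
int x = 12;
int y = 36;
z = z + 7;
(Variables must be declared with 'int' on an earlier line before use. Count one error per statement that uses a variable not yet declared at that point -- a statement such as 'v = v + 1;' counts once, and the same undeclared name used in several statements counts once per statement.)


Scanning code line by line:
  Line 1: use 'a' -> ERROR (undeclared)
  Line 2: declare 'a' -> declared = ['a']
  Line 3: use 'y' -> ERROR (undeclared)
  Line 4: declare 'x' -> declared = ['a', 'x']
  Line 5: declare 'y' -> declared = ['a', 'x', 'y']
  Line 6: use 'z' -> ERROR (undeclared)
Total undeclared variable errors: 3

3


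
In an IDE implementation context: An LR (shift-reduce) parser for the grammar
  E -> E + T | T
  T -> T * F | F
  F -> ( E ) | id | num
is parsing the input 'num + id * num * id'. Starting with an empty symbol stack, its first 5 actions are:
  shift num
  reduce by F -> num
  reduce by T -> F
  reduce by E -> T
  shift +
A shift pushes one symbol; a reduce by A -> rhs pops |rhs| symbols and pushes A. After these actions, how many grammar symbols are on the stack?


Tracking the symbol stack through each action:
  Action 1: shift 'num' : push -> stack = [num] (size 1)
  Action 2: reduce by F -> num : pop 1, push F -> stack = [F] (size 1)
  Action 3: reduce by T -> F : pop 1, push T -> stack = [T] (size 1)
  Action 4: reduce by E -> T : pop 1, push E -> stack = [E] (size 1)
  Action 5: shift '+' : push -> stack = [E, +] (size 2)
Final stack size: 2

2


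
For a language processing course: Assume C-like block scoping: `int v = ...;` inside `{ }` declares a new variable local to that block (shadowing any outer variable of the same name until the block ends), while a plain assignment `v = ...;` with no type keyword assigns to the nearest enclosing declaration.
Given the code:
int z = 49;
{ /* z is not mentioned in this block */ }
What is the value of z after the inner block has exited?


Analyzing scoping rules:
Outer scope: declares z = 49
Inner block: z is neither redeclared nor assigned -> unchanged
After the block -> 49
Result: 49

49


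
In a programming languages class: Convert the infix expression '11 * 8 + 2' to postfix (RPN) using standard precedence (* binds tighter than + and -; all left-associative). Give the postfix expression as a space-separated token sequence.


Applying the shunting-yard algorithm:
  Operand 11 -> output
  Push '*' onto operator stack -> op-stack: [*]
  Operand 8 -> output
  See '+' (prec 1); top '*' (prec 2) >= it -> pop '*' to output
  Push '+' onto operator stack -> op-stack: [+]
  Operand 2 -> output
  End of input: pop '+' to output
Postfix result: 11 8 * 2 +

11 8 * 2 +


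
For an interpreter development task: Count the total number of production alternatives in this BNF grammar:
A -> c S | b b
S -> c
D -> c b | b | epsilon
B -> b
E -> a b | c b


Counting alternatives per rule:
  A: 2 alternative(s)
  S: 1 alternative(s)
  D: 3 alternative(s)
  B: 1 alternative(s)
  E: 2 alternative(s)
Sum: 2 + 1 + 3 + 1 + 2 = 9

9


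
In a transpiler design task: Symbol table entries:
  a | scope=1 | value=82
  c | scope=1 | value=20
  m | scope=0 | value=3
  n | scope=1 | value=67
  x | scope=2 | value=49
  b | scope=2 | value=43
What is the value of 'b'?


Searching symbol table for 'b':
  a | scope=1 | value=82
  c | scope=1 | value=20
  m | scope=0 | value=3
  n | scope=1 | value=67
  x | scope=2 | value=49
  b | scope=2 | value=43 <- MATCH
Found 'b' at scope 2 with value 43

43


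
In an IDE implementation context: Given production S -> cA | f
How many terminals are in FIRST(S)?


Production: S -> cA | f
Examining each alternative for leading terminals:
  S -> cA : first terminal = 'c'
  S -> f : first terminal = 'f'
FIRST(S) = {c, f}
Count: 2

2


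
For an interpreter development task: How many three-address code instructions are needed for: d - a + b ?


Expression: d - a + b
Generating three-address code (respecting * over +/- precedence):
  Instruction 1: t1 = d - a
  Instruction 2: t2 = t1 + b
Total instructions: 2

2


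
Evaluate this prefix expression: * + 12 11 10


Parsing prefix expression: * + 12 11 10
Step 1: Innermost operation '+ 12 11'
  12 + 11 = 23
Step 2: Outer operation '* [23] 10'
  23 * 10 = 230

230


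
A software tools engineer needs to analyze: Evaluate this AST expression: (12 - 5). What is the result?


Expression: (12 - 5)
Evaluating step by step:
  12 - 5 = 7
Result: 7

7


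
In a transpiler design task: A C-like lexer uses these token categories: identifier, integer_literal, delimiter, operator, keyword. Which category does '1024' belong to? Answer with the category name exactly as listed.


Token: '1024'
Checking categories:
  identifier: no
  integer_literal: YES
  operator: no
  keyword: no
  delimiter: no
Category: integer_literal

integer_literal


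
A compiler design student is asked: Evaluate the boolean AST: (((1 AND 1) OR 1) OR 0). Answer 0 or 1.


Step 1: Evaluate inner node
  1 AND 1 = 1
Step 2: Evaluate next node
  1 OR 1 = 1
Step 3: Evaluate root node
  1 OR 0 = 1

1


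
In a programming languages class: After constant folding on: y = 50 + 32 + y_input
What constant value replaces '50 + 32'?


Identifying constant sub-expression:
  Original: y = 50 + 32 + y_input
  50 and 32 are both compile-time constants
  Evaluating: 50 + 32 = 82
  After folding: y = 82 + y_input

82


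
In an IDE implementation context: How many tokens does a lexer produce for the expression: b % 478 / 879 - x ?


Scanning 'b % 478 / 879 - x'
Token 1: 'b' -> identifier
Token 2: '%' -> operator
Token 3: '478' -> integer_literal
Token 4: '/' -> operator
Token 5: '879' -> integer_literal
Token 6: '-' -> operator
Token 7: 'x' -> identifier
Total tokens: 7

7


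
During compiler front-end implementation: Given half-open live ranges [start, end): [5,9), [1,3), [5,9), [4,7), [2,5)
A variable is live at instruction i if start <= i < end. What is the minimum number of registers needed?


Live ranges:
  Var0: [5, 9)
  Var1: [1, 3)
  Var2: [5, 9)
  Var3: [4, 7)
  Var4: [2, 5)
Sweep-line events (position, delta, active):
  pos=1 start -> active=1
  pos=2 start -> active=2
  pos=3 end -> active=1
  pos=4 start -> active=2
  pos=5 end -> active=1
  pos=5 start -> active=2
  pos=5 start -> active=3
  pos=7 end -> active=2
  pos=9 end -> active=1
  pos=9 end -> active=0
Maximum simultaneous active: 3
Minimum registers needed: 3

3


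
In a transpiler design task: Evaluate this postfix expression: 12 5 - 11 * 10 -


Processing tokens left to right:
Push 12, Push 5
Pop 12 and 5, compute 12 - 5 = 7, push 7
Push 11
Pop 7 and 11, compute 7 * 11 = 77, push 77
Push 10
Pop 77 and 10, compute 77 - 10 = 67, push 67
Stack result: 67

67


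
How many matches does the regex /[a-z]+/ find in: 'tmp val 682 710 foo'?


Pattern: /[a-z]+/ (identifiers)
Input: 'tmp val 682 710 foo'
Scanning for matches:
  Match 1: 'tmp'
  Match 2: 'val'
  Match 3: 'foo'
Total matches: 3

3


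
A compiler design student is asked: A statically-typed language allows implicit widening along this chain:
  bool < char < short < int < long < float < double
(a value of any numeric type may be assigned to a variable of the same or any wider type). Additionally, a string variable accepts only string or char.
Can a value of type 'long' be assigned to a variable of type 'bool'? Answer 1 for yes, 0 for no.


Target variable type: bool
Source value type: long
Numeric ranks: long=4, bool=0
Widening allowed iff rank(source) <= rank(target): 4 <= 0? No
Result: 0

0


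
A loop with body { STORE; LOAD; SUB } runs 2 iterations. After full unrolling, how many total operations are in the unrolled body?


Loop body operations: STORE, LOAD, SUB (3 ops per iteration)
Unrolling 2 iterations:
  Iteration 1: STORE, LOAD, SUB (3 ops)
  Iteration 2: STORE, LOAD, SUB (3 ops)
Total: 2 iterations * 3 ops/iter = 6 operations

6


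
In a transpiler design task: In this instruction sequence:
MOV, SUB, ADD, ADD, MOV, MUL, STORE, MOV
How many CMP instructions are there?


Scanning instruction sequence for CMP:
  Position 1: MOV
  Position 2: SUB
  Position 3: ADD
  Position 4: ADD
  Position 5: MOV
  Position 6: MUL
  Position 7: STORE
  Position 8: MOV
Matches at positions: []
Total CMP count: 0

0


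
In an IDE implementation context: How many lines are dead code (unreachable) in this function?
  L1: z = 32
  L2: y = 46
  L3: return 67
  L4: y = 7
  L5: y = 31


Analyzing control flow:
  L1: reachable (before return)
  L2: reachable (before return)
  L3: reachable (return statement)
  L4: DEAD (after return at L3)
  L5: DEAD (after return at L3)
Return at L3, total lines = 5
Dead lines: L4 through L5
Count: 2

2


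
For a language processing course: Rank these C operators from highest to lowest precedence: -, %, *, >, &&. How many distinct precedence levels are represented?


Looking up precedence for each operator:
  - -> precedence 5
  % -> precedence 6
  * -> precedence 6
  > -> precedence 4
  && -> precedence 2
Sorted highest to lowest: %, *, -, >, &&
Distinct precedence values: [6, 5, 4, 2]
Number of distinct levels: 4

4


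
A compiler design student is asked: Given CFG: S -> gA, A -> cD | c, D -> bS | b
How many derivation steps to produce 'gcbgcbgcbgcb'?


Grammar: S -> gA, A -> cD | c, D -> bS | b
Deriving 'gcbgcbgcbgcb':
Step 1: S -> gA => gA
Step 2: A -> cD => gcD
Step 3: D -> bS => gcbS
Step 4: S -> gA => gcbgA
Step 5: A -> cD => gcbgcD
Step 6: D -> bS => gcbgcbS
Step 7: S -> gA => gcbgcbgA
Step 8: A -> cD => gcbgcbgcD
Step 9: D -> bS => gcbgcbgcbS
Step 10: S -> gA => gcbgcbgcbgA
Step 11: A -> cD => gcbgcbgcbgcD
Step 12: D -> b => gcbgcbgcbgcb
Total derivation steps: 12

12


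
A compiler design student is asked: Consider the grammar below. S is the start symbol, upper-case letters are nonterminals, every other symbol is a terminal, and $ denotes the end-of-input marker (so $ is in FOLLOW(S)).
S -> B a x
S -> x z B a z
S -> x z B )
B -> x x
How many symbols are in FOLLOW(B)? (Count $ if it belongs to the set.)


S is the start symbol and does not occur in any rule body, so FOLLOW(S) = {$}.
Examining every occurrence of B in a rule body:
  S -> B a x : B is followed by terminal 'a' -> add 'a'
  S -> x z B a z : B is followed by terminal 'a' -> add 'a' (already in the set)
  S -> x z B ) : B is followed by terminal ')' -> add ')'
  B -> x x : B does not occur in the body -> contributes nothing
FOLLOW(B) = {), a}
Count: 2

2


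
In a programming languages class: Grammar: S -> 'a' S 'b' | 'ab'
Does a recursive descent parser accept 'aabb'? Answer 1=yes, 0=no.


Grammar accepts strings of the form a^n b^n (n >= 1)
Word: 'aabb'
Counting: 2 a's and 2 b's
Check: 2 == 2? Yes
Derivation (S -> aSb applied 1 time(s), then S -> ab): S => aSb => aabb
Accepted

1


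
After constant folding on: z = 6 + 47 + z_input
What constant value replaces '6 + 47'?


Identifying constant sub-expression:
  Original: z = 6 + 47 + z_input
  6 and 47 are both compile-time constants
  Evaluating: 6 + 47 = 53
  After folding: z = 53 + z_input

53


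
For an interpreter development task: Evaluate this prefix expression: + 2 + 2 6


Parsing prefix expression: + 2 + 2 6
Step 1: Innermost operation '+ 2 6'
  2 + 6 = 8
Step 2: Outer operation '+ 2 [8]'
  2 + 8 = 10

10


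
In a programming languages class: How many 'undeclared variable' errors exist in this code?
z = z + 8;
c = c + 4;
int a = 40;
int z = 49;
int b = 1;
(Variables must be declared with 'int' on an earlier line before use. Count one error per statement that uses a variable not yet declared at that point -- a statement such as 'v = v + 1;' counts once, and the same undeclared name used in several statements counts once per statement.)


Scanning code line by line:
  Line 1: use 'z' -> ERROR (undeclared)
  Line 2: use 'c' -> ERROR (undeclared)
  Line 3: declare 'a' -> declared = ['a']
  Line 4: declare 'z' -> declared = ['a', 'z']
  Line 5: declare 'b' -> declared = ['a', 'b', 'z']
Total undeclared variable errors: 2

2


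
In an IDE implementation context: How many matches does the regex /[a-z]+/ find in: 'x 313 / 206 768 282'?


Pattern: /[a-z]+/ (identifiers)
Input: 'x 313 / 206 768 282'
Scanning for matches:
  Match 1: 'x'
Total matches: 1

1


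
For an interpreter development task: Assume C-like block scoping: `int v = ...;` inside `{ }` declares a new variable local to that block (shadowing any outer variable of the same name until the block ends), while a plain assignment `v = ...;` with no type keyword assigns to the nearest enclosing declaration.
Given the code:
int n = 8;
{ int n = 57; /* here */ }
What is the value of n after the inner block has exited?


Analyzing scoping rules:
Outer scope: declares n = 8
Inner block: 'int n = 57;' declares a NEW n that shadows the outer one
When the block exits the inner n goes out of scope; the outer n was never modified -> 8
Result: 8

8


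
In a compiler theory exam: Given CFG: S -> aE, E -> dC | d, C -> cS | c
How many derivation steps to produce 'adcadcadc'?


Grammar: S -> aE, E -> dC | d, C -> cS | c
Deriving 'adcadcadc':
Step 1: S -> aE => aE
Step 2: E -> dC => adC
Step 3: C -> cS => adcS
Step 4: S -> aE => adcaE
Step 5: E -> dC => adcadC
Step 6: C -> cS => adcadcS
Step 7: S -> aE => adcadcaE
Step 8: E -> dC => adcadcadC
Step 9: C -> c => adcadcadc
Total derivation steps: 9

9


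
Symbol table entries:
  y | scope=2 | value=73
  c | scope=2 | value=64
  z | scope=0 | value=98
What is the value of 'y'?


Searching symbol table for 'y':
  y | scope=2 | value=73 <- MATCH
  c | scope=2 | value=64
  z | scope=0 | value=98
Found 'y' at scope 2 with value 73

73


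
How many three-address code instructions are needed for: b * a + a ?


Expression: b * a + a
Generating three-address code (respecting * over +/- precedence):
  Instruction 1: t1 = b * a
  Instruction 2: t2 = t1 + a
Total instructions: 2

2


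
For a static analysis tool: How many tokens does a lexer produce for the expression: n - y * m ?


Scanning 'n - y * m'
Token 1: 'n' -> identifier
Token 2: '-' -> operator
Token 3: 'y' -> identifier
Token 4: '*' -> operator
Token 5: 'm' -> identifier
Total tokens: 5

5


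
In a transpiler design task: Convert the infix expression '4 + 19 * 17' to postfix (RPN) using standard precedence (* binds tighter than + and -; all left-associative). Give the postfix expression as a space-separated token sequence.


Applying the shunting-yard algorithm:
  Operand 4 -> output
  Push '+' onto operator stack -> op-stack: [+]
  Operand 19 -> output
  Push '*' onto operator stack -> op-stack: [+, *]
  Operand 17 -> output
  End of input: pop '*' to output
  End of input: pop '+' to output
Postfix result: 4 19 17 * +

4 19 17 * +


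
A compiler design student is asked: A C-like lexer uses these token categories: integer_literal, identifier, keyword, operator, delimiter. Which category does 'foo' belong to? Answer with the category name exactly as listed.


Token: 'foo'
Checking categories:
  identifier: YES
  integer_literal: no
  operator: no
  keyword: no
  delimiter: no
Category: identifier

identifier


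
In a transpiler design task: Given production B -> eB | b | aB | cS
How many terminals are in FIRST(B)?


Production: B -> eB | b | aB | cS
Examining each alternative for leading terminals:
  B -> eB : first terminal = 'e'
  B -> b : first terminal = 'b'
  B -> aB : first terminal = 'a'
  B -> cS : first terminal = 'c'
FIRST(B) = {a, b, c, e}
Count: 4

4


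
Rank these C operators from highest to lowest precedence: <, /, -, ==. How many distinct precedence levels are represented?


Looking up precedence for each operator:
  < -> precedence 4
  / -> precedence 6
  - -> precedence 5
  == -> precedence 3
Sorted highest to lowest: /, -, <, ==
Distinct precedence values: [6, 5, 4, 3]
Number of distinct levels: 4

4


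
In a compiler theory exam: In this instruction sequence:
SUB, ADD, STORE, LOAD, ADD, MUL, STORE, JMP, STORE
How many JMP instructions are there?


Scanning instruction sequence for JMP:
  Position 1: SUB
  Position 2: ADD
  Position 3: STORE
  Position 4: LOAD
  Position 5: ADD
  Position 6: MUL
  Position 7: STORE
  Position 8: JMP <- MATCH
  Position 9: STORE
Matches at positions: [8]
Total JMP count: 1

1


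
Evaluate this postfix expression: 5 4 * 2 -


Processing tokens left to right:
Push 5, Push 4
Pop 5 and 4, compute 5 * 4 = 20, push 20
Push 2
Pop 20 and 2, compute 20 - 2 = 18, push 18
Stack result: 18

18


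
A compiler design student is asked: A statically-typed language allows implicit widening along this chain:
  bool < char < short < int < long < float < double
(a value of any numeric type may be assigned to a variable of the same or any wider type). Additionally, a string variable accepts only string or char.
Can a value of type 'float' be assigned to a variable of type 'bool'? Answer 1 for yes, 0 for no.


Target variable type: bool
Source value type: float
Numeric ranks: float=5, bool=0
Widening allowed iff rank(source) <= rank(target): 5 <= 0? No
Result: 0

0
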